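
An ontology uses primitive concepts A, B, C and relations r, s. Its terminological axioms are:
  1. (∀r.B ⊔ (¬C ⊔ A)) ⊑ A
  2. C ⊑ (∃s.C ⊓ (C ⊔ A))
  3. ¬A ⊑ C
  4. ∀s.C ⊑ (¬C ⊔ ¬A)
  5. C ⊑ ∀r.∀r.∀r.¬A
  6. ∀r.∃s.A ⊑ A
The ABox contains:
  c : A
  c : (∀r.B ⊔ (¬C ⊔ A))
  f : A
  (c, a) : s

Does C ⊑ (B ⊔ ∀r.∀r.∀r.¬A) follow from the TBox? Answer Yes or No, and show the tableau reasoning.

Yes

1. C ⊑ (B ⊔ ∀r.∀r.∀r.¬A)  ⇔  (C ⊓ (¬B ⊓ ∃r.∃r.∃r.A)) unsat w.r.t. T
   all branches close; clash {A, ¬A} at x₀
2. Hence C ⊑ (B ⊔ ∀r.∀r.∀r.¬A): entailed.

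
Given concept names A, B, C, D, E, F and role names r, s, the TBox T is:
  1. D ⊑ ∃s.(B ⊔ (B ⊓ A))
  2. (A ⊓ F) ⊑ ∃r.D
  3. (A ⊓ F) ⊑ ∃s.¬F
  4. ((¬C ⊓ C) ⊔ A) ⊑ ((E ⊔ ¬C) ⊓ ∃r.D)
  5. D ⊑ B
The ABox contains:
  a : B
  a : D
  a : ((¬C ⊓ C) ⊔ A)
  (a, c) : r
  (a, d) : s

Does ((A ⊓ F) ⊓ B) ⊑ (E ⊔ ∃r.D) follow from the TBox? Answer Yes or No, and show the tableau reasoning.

1. ((A ⊓ F) ⊓ B) ⊑ (E ⊔ ∃r.D)  ⇔  (((A ⊓ F) ⊓ B) ⊓ (¬E ⊓ ∀r.¬D)) unsat w.r.t. T
   all branches close; clash {D, ¬D} at an ∃-successor
2. Hence ((A ⊓ F) ⊓ B) ⊑ (E ⊔ ∃r.D): entailed.

Yes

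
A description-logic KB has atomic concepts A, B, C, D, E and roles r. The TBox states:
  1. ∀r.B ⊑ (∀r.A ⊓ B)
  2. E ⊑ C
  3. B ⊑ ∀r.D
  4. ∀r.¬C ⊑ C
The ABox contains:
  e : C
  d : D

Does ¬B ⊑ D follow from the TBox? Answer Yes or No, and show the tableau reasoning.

No

1. ¬B ⊑ D  ⇔  (¬B ⊓ ¬D) unsat w.r.t. T
   open: L(x₀) ⊇ {¬B, ¬D, ¬E, ∃r.C, ∃r.¬B} (+ ∃-successors)
2. Hence ¬B ⊑ D: not entailed.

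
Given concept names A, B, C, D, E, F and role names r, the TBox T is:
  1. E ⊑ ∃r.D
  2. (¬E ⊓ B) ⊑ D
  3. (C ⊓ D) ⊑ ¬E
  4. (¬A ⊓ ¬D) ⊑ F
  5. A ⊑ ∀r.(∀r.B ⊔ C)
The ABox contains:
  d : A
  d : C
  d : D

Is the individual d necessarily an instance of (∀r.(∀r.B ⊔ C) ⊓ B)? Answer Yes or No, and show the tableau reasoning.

1. d : (∀r.(∀r.B ⊔ C) ⊓ B)?  L(d) = {A, C, D} ∪ {(∃r.(∃r.¬B ⊓ ¬C) ⊔ ¬B)}
   apply at d: A⊑∀r.(∀r.B ⊔ C)
   open: L(d) ⊇ {A, C, D, ¬B, ¬E, …} — d ∉ (∀r.(∀r.B ⊔ C) ⊓ B) possible
2. Hence d : (∀r.(∀r.B ⊔ C) ⊓ B): not entailed.

No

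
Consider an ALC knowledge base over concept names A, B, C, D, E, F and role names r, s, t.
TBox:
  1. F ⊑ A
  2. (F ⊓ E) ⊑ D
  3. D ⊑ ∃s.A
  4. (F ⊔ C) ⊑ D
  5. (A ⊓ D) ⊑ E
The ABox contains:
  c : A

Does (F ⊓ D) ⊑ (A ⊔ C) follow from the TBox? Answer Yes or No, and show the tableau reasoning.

1. (F ⊓ D) ⊑ (A ⊔ C)  ⇔  ((F ⊓ D) ⊓ (¬A ⊓ ¬C)) unsat w.r.t. T
   all branches close; clash {A, ¬A} at x₀
2. Hence (F ⊓ D) ⊑ (A ⊔ C): entailed.

Yes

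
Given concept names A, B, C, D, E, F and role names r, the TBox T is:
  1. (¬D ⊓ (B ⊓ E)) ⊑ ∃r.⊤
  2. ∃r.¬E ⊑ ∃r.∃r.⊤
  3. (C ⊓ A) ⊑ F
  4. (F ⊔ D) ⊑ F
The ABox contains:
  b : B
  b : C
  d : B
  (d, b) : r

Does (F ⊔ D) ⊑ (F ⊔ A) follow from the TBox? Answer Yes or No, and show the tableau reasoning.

Yes

1. (F ⊔ D) ⊑ (F ⊔ A)  ⇔  ((F ⊔ D) ⊓ (¬F ⊓ ¬A)) unsat w.r.t. T
   all branches close; clash {F, ¬F} at x₀
2. Hence (F ⊔ D) ⊑ (F ⊔ A): entailed.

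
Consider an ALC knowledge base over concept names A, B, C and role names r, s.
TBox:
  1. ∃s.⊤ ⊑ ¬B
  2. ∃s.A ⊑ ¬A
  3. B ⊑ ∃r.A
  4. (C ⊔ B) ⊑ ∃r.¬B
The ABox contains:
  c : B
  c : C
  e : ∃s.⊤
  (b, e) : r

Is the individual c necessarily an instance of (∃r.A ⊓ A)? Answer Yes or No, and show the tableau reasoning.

No

1. c : (∃r.A ⊓ A)?  L(c) = {B, C} ∪ {(∀r.¬A ⊔ ¬A)}
   apply at c: B⊑∃r.A
   open: L(c) ⊇ {B, C, ¬A, ∀s.⊥, ∃r.A, …} (+ ∃-successors) — c ∉ (∃r.A ⊓ A) possible
2. Hence c : (∃r.A ⊓ A): not entailed.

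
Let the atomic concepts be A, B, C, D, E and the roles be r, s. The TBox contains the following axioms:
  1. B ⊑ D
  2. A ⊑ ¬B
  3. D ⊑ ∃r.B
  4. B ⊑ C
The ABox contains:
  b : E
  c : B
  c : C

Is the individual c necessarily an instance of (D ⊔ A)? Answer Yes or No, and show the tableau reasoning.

1. c : (D ⊔ A)?  L(c) = {B, C} ∪ {(¬D ⊓ ¬A)}
   clash {D, ¬D} at c — c ∈ (D ⊔ A)
2. Hence c : (D ⊔ A): entailed.

Yes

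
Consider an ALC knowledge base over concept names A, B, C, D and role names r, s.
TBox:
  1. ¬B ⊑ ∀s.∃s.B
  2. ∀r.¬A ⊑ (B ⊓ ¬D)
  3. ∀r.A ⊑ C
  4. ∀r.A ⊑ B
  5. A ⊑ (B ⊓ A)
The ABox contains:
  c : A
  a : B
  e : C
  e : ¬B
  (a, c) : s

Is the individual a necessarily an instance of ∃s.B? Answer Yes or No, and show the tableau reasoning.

1. a : ∃s.B?  L(a) = {B} ∪ {∀s.¬B}
   clash {B, ¬B} at c — a ∈ ∃s.B
2. Hence a : ∃s.B: entailed.

Yes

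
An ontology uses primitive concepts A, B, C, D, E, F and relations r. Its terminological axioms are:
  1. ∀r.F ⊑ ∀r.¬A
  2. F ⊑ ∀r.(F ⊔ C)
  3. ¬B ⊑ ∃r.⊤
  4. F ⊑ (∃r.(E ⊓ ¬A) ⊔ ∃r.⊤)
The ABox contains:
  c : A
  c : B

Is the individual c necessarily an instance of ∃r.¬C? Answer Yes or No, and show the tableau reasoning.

1. c : ∃r.¬C?  L(c) = {A, B} ∪ {∀r.C}
   open: L(c) ⊇ {A, B, ¬F, ∀r.C, ∃r.¬F} (+ ∃-successors) — c ∉ ∃r.¬C possible
2. Hence c : ∃r.¬C: not entailed.

No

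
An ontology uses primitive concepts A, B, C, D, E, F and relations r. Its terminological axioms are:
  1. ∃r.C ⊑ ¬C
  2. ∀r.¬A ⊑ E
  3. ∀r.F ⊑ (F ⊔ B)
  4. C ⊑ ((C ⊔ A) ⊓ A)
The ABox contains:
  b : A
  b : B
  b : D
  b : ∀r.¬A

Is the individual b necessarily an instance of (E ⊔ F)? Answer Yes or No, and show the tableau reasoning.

Yes

1. b : (E ⊔ F)?  L(b) = {A, B, D, ∀r.¬A} ∪ {(¬E ⊓ ¬F)}
   clash {E, ¬E} at b — b ∈ (E ⊔ F)
2. Hence b : (E ⊔ F): entailed.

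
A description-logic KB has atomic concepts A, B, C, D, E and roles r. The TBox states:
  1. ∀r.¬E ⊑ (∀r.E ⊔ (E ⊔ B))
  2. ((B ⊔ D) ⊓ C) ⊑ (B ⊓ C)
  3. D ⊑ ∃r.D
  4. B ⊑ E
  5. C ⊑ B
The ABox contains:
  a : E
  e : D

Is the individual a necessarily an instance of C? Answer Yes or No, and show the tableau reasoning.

1. a : C?  L(a) = {E} ∪ {¬C}
   open: L(a) ⊇ {E, ¬C, ¬D, ∃r.E} (+ ∃-successors) — a ∉ C possible
2. Hence a : C: not entailed.

No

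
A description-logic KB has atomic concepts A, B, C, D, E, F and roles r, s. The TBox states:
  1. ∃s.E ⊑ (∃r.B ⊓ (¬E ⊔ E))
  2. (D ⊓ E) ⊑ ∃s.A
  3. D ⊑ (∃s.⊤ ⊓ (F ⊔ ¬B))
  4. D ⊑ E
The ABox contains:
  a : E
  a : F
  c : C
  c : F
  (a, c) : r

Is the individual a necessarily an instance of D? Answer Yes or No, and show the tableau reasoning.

1. a : D?  L(a) = {E, F} ∪ {¬D}
   open: L(a) ⊇ {E, F, ¬D, ∀s.¬E} — a ∉ D possible
2. Hence a : D: not entailed.

No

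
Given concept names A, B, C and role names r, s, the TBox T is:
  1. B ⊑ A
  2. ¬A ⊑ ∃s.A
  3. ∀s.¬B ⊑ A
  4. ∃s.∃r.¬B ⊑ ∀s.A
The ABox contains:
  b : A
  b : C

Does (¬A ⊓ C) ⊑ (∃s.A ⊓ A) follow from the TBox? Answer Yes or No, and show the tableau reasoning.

No

1. (¬A ⊓ C) ⊑ (∃s.A ⊓ A)  ⇔  ((¬A ⊓ C) ⊓ (∀s.¬A ⊔ ¬A)) unsat w.r.t. T
   apply at x₀: ¬A⊑∃s.A
   open: L(x₀) ⊇ {C, ¬A, ¬B, ∀s.∀r.B, ∃s.A, …} (+ ∃-successors)
2. Hence (¬A ⊓ C) ⊑ (∃s.A ⊓ A): not entailed.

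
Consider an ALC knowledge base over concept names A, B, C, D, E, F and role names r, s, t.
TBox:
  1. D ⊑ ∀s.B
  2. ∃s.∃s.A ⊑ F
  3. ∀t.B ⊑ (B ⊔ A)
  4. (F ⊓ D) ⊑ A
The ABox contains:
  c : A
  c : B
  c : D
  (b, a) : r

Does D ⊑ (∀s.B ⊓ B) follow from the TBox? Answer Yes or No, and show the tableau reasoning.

1. D ⊑ (∀s.B ⊓ B)  ⇔  (D ⊓ (∃s.¬B ⊔ ¬B)) unsat w.r.t. T
   apply at x₀: D⊑∀s.B
   open: L(x₀) ⊇ {D, ¬B, ¬F, ∀s.B, ∀s.∀s.¬A, …} (+ ∃-successors)
2. Hence D ⊑ (∀s.B ⊓ B): not entailed.

No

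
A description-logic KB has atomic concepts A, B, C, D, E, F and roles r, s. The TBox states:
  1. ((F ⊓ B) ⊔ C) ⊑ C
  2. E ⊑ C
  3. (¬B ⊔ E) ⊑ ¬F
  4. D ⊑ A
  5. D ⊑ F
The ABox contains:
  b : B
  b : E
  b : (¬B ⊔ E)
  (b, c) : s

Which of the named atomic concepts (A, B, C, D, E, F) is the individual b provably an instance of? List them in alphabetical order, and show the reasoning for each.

{B, C, E}

1. b : A?  L(b) = {B, E, (¬B ⊔ E)} ∪ {¬A}
   apply at b: E⊑C; (¬B ⊔ E)⊑¬F
   open: L(b) ⊇ {B, C, E, ¬A, ¬D, …} — b ∉ A possible
2. b : B?  L(b) = {B, E, (¬B ⊔ E)} ∪ {¬B}
   clash {B, ¬B} at b — b ∈ B
3. b : C?  L(b) = {B, E, (¬B ⊔ E)} ∪ {¬C}
   clash {C, ¬C} at b — b ∈ C
4. b : D?  L(b) = {B, E, (¬B ⊔ E)} ∪ {¬D}
   apply at b: E⊑C; (¬B ⊔ E)⊑¬F
   open: L(b) ⊇ {B, C, E, ¬D, ¬F} — b ∉ D possible
5. b : E?  L(b) = {B, E, (¬B ⊔ E)} ∪ {¬E}
   clash {E, ¬E} at b — b ∈ E
6. b : F?  L(b) = {B, E, (¬B ⊔ E)} ∪ {¬F}
   apply at b: E⊑C
   open: L(b) ⊇ {B, C, E, ¬D, ¬F} — b ∉ F possible
7. Entailed for b: {B, C, E}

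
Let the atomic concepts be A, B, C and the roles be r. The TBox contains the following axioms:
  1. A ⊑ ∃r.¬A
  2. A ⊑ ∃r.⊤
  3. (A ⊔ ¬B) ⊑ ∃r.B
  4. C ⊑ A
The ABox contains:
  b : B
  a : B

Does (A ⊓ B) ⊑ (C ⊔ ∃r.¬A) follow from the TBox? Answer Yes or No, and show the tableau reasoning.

1. (A ⊓ B) ⊑ (C ⊔ ∃r.¬A)  ⇔  ((A ⊓ B) ⊓ (¬C ⊓ ∀r.A)) unsat w.r.t. T
   all branches close; clash {A, ¬A} at an ∃-successor
2. Hence (A ⊓ B) ⊑ (C ⊔ ∃r.¬A): entailed.

Yes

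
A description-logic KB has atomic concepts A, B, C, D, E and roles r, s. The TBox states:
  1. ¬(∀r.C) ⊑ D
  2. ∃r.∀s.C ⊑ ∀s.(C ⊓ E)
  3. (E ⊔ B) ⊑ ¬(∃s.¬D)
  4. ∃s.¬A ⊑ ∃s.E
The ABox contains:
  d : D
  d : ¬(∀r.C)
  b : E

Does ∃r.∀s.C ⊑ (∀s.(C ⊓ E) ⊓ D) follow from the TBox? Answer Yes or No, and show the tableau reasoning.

1. ∃r.∀s.C ⊑ (∀s.(C ⊓ E) ⊓ D)  ⇔  (∃r.∀s.C ⊓ (∃s.(¬C ⊔ ¬E) ⊔ ¬D)) unsat w.r.t. T
   apply at x₀: ∃r.∀s.C⊑∀s.(C ⊓ E)
   open: L(x₀) ⊇ {¬B, ¬D, ¬E, ∀r.C, ∀s.(C ⊓ E), …} (+ ∃-successors)
2. Hence ∃r.∀s.C ⊑ (∀s.(C ⊓ E) ⊓ D): not entailed.

No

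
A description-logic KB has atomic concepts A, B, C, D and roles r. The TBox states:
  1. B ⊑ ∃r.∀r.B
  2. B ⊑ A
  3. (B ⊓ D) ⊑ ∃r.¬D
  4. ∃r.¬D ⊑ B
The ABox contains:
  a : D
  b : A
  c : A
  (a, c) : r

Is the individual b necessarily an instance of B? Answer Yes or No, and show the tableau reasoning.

No

1. b : B?  L(b) = {A} ∪ {¬B}
   open: L(b) ⊇ {A, ¬B, ∀r.D} — b ∉ B possible
2. Hence b : B: not entailed.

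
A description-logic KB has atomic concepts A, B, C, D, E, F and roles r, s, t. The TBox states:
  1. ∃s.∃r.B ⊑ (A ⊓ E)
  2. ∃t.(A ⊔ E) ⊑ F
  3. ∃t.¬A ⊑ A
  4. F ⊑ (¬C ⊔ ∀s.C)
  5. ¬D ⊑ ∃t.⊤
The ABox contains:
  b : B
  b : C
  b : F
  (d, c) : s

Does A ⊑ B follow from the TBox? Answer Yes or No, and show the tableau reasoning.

1. A ⊑ B  ⇔  (A ⊓ ¬B) unsat w.r.t. T
   open: L(x₀) ⊇ {A, D, ¬B, ¬F, ∀s.∀r.¬B, …}
2. Hence A ⊑ B: not entailed.

No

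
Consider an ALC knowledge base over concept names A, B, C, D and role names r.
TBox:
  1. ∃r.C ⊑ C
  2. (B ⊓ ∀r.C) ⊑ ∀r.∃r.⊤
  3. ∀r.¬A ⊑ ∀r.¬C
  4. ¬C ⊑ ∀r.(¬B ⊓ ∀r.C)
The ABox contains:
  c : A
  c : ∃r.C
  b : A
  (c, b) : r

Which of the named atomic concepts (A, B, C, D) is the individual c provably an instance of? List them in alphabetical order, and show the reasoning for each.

1. c : A?  L(c) = {A, ∃r.C} ∪ {¬A}
   clash {A, ¬A} at c — c ∈ A
2. c : B?  L(c) = {A, ∃r.C} ∪ {¬B}
   apply at c: ∃r.C⊑C
   open: L(c) ⊇ {A, C, ¬B, ∃r.A, ∃r.C} (+ ∃-successors) — c ∉ B possible
3. c : C?  L(c) = {A, ∃r.C} ∪ {¬C}
   clash {C, ¬C} at c — c ∈ C
4. c : D?  L(c) = {A, ∃r.C} ∪ {¬D}
   apply at c: ∃r.C⊑C
   open: L(c) ⊇ {A, C, ¬B, ¬D, ∃r.A, …} (+ ∃-successors) — c ∉ D possible
5. Entailed for c: {A, C}

{A, C}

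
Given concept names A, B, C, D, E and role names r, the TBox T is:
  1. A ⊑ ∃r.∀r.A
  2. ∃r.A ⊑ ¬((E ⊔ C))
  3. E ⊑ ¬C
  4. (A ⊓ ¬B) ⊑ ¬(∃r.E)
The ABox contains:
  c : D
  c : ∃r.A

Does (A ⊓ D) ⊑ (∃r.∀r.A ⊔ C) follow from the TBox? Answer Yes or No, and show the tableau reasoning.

Yes

1. (A ⊓ D) ⊑ (∃r.∀r.A ⊔ C)  ⇔  ((A ⊓ D) ⊓ (∀r.∃r.¬A ⊓ ¬C)) unsat w.r.t. T
   all branches close; clash {A, ¬A} at an ∃-successor
2. Hence (A ⊓ D) ⊑ (∃r.∀r.A ⊔ C): entailed.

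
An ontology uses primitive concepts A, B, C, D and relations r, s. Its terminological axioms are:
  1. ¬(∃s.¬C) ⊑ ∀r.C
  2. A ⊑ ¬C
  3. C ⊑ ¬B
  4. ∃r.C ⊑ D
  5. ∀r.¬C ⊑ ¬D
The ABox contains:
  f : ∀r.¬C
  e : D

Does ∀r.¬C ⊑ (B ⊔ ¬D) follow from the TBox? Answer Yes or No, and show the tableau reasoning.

Yes

1. ∀r.¬C ⊑ (B ⊔ ¬D)  ⇔  (∀r.¬C ⊓ (¬B ⊓ D)) unsat w.r.t. T
   all branches close; clash {D, ¬D} at x₀
2. Hence ∀r.¬C ⊑ (B ⊔ ¬D): entailed.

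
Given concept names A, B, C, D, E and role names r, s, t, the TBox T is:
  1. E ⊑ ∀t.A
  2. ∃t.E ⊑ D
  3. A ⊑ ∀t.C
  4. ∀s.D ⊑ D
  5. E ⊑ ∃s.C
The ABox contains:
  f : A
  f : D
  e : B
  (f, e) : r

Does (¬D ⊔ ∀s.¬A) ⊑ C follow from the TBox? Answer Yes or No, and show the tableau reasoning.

No

1. (¬D ⊔ ∀s.¬A) ⊑ C  ⇔  ((¬D ⊔ ∀s.¬A) ⊓ ¬C) unsat w.r.t. T
   open: L(x₀) ⊇ {¬A, ¬C, ¬D, ¬E, ∀t.¬E, …} (+ ∃-successors)
2. Hence (¬D ⊔ ∀s.¬A) ⊑ C: not entailed.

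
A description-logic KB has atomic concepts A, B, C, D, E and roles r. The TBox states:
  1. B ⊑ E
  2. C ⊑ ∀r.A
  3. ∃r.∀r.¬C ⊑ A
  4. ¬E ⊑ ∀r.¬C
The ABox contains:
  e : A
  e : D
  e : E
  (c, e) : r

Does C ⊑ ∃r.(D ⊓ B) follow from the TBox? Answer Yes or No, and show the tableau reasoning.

1. C ⊑ ∃r.(D ⊓ B)  ⇔  (C ⊓ ∀r.(¬D ⊔ ¬B)) unsat w.r.t. T
   apply at x₀: C⊑∀r.A
   open: L(x₀) ⊇ {C, E, ¬B, ∀r.(¬D ⊔ ¬B), ∀r.A, …}
2. Hence C ⊑ ∃r.(D ⊓ B): not entailed.

No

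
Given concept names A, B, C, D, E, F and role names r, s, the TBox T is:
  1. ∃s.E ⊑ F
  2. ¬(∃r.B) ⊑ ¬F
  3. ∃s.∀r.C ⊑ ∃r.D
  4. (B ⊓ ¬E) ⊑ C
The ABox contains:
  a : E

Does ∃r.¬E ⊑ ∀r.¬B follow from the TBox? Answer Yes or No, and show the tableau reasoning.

1. ∃r.¬E ⊑ ∀r.¬B  ⇔  (∃r.¬E ⊓ ∃r.B) unsat w.r.t. T
   open: L(x₀) ⊇ {¬B, ∀s.¬E, ∀s.∃r.¬C, ∃r.B, ∃r.¬E} (+ ∃-successors)
2. Hence ∃r.¬E ⊑ ∀r.¬B: not entailed.

No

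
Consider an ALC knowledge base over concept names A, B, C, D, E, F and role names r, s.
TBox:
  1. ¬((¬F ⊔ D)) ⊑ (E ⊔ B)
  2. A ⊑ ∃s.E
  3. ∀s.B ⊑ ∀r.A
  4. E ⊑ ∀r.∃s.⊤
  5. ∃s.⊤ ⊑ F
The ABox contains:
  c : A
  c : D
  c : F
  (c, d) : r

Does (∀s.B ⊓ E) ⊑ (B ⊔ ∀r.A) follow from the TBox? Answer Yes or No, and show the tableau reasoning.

Yes

1. (∀s.B ⊓ E) ⊑ (B ⊔ ∀r.A)  ⇔  ((∀s.B ⊓ E) ⊓ (¬B ⊓ ∃r.¬A)) unsat w.r.t. T
   all branches close; clash {A, ¬A} at an ∃-successor
2. Hence (∀s.B ⊓ E) ⊑ (B ⊔ ∀r.A): entailed.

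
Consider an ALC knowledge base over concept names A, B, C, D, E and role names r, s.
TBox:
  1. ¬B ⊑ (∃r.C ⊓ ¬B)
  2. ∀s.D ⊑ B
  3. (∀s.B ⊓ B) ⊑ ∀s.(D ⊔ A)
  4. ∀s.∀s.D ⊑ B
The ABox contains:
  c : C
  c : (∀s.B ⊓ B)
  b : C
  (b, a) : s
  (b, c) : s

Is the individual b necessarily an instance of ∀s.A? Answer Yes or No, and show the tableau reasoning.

1. b : ∀s.A?  L(b) = {C} ∪ {∃s.¬A}
   open: L(b) ⊇ {B, C, ∃s.¬A, ∃s.¬B} (+ ∃-successors) — b ∉ ∀s.A possible
2. Hence b : ∀s.A: not entailed.

No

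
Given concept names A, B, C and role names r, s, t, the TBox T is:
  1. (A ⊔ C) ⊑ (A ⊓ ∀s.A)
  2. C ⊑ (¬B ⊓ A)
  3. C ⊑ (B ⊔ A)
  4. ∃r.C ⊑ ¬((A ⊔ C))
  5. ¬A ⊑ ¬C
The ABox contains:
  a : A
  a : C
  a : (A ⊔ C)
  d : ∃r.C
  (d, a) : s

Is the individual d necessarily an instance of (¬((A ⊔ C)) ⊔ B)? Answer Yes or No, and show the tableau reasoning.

Yes

1. d : (¬((A ⊔ C)) ⊔ B)?  L(d) = {∃r.C} ∪ {((A ⊔ C) ⊓ ¬B)}
   clash {C, ¬C} at d — d ∈ (¬((A ⊔ C)) ⊔ B)
2. Hence d : (¬((A ⊔ C)) ⊔ B): entailed.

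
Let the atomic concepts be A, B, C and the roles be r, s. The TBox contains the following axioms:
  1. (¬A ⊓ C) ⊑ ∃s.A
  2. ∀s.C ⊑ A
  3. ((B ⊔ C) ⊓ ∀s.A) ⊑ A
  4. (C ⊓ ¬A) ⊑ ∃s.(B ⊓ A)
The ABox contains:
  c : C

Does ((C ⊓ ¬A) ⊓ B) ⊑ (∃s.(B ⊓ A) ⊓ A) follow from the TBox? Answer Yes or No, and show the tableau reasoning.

1. ((C ⊓ ¬A) ⊓ B) ⊑ (∃s.(B ⊓ A) ⊓ A)  ⇔  (((C ⊓ ¬A) ⊓ B) ⊓ (∀s.(¬B ⊔ ¬A) ⊔ ¬A)) unsat w.r.t. T
   apply at x₀: (C ⊓ ¬A)⊑∃s.(B ⊓ A)
   open: L(x₀) ⊇ {B, C, ¬A, ∃s.(B ⊓ A), ∃s.A, …} (+ ∃-successors)
2. Hence ((C ⊓ ¬A) ⊓ B) ⊑ (∃s.(B ⊓ A) ⊓ A): not entailed.

No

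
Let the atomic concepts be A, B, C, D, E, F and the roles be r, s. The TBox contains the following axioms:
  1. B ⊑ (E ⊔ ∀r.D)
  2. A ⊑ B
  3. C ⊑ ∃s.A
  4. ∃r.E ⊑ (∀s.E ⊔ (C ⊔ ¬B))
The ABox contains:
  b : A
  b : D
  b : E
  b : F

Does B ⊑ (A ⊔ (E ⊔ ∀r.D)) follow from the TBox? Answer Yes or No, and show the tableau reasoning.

Yes

1. B ⊑ (A ⊔ (E ⊔ ∀r.D))  ⇔  (B ⊓ (¬A ⊓ (¬E ⊓ ∃r.¬D))) unsat w.r.t. T
   all branches close; clash {B, ¬B} at x₀
2. Hence B ⊑ (A ⊔ (E ⊔ ∀r.D)): entailed.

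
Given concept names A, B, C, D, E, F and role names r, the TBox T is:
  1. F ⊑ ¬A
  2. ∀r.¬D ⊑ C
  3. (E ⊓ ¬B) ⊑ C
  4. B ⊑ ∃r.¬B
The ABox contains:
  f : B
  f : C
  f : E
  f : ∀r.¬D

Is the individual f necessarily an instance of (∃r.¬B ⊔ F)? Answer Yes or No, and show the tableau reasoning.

Yes

1. f : (∃r.¬B ⊔ F)?  L(f) = {B, C, E, ∀r.¬D} ∪ {(∀r.B ⊓ ¬F)}
   clash {B, ¬B} at an ∃-successor — f ∈ (∃r.¬B ⊔ F)
2. Hence f : (∃r.¬B ⊔ F): entailed.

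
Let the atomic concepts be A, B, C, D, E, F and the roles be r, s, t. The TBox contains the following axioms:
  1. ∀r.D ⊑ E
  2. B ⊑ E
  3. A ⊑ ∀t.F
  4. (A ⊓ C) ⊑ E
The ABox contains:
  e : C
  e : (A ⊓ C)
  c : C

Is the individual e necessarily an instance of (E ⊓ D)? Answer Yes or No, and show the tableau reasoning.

1. e : (E ⊓ D)?  L(e) = {C, (A ⊓ C)} ∪ {(¬E ⊔ ¬D)}
   apply at e: A⊑∀t.F; (A ⊓ C)⊑E
   open: L(e) ⊇ {A, C, E, ¬B, ¬D, …} — e ∉ (E ⊓ D) possible
2. Hence e : (E ⊓ D): not entailed.

No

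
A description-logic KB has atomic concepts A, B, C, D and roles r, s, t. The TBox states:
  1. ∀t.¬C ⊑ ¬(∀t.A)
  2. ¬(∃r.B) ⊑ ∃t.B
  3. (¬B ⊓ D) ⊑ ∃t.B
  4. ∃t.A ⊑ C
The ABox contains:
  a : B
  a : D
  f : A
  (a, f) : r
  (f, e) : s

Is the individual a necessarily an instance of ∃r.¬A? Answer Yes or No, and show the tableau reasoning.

1. a : ∃r.¬A?  L(a) = {B, D} ∪ {∀r.A}
   open: L(a) ⊇ {B, D, ∀r.A, ∀t.¬A, ∃r.B, …} (+ ∃-successors) — a ∉ ∃r.¬A possible
2. Hence a : ∃r.¬A: not entailed.

No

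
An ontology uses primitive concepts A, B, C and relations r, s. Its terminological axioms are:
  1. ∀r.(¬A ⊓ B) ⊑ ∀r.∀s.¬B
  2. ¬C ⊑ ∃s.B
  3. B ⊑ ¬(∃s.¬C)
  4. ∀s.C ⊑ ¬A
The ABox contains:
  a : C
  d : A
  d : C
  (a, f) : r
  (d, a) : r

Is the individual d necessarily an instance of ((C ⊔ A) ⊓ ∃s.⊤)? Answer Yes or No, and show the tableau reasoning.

Yes

1. d : ((C ⊔ A) ⊓ ∃s.⊤)?  L(d) = {A, C} ∪ {((¬C ⊓ ¬A) ⊔ ∀s.⊥)}
   clash {A, ¬A} at d — d ∈ ((C ⊔ A) ⊓ ∃s.⊤)
2. Hence d : ((C ⊔ A) ⊓ ∃s.⊤): entailed.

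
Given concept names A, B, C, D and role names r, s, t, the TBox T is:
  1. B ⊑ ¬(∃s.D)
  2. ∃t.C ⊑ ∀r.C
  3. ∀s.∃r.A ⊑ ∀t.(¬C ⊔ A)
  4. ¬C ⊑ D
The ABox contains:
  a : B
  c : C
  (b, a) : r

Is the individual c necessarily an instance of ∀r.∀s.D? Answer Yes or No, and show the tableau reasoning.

1. c : ∀r.∀s.D?  L(c) = {C} ∪ {∃r.∃s.¬D}
   open: L(c) ⊇ {C, ¬B, ∀t.¬C, ∃r.∃s.¬D, ∃s.∀r.¬A} (+ ∃-successors) — c ∉ ∀r.∀s.D possible
2. Hence c : ∀r.∀s.D: not entailed.

No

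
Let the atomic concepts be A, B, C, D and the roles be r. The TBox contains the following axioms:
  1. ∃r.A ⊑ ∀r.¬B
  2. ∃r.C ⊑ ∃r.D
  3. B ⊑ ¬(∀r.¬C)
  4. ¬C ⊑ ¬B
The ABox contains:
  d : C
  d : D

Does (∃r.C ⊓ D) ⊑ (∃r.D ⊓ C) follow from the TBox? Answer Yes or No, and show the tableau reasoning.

1. (∃r.C ⊓ D) ⊑ (∃r.D ⊓ C)  ⇔  ((∃r.C ⊓ D) ⊓ (∀r.¬D ⊔ ¬C)) unsat w.r.t. T
   apply at x₀: ∃r.C⊑∃r.D
   open: L(x₀) ⊇ {D, ¬B, ¬C, ∀r.¬A, ∃r.C, …} (+ ∃-successors)
2. Hence (∃r.C ⊓ D) ⊑ (∃r.D ⊓ C): not entailed.

No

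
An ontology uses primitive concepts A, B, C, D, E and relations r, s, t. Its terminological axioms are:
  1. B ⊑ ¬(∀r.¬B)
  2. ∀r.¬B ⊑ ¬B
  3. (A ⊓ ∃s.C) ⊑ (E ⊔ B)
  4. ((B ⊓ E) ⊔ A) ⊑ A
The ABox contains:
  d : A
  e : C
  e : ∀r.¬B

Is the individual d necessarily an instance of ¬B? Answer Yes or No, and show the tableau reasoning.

No

1. d : ¬B?  L(d) = {A} ∪ {B}
   apply at d: B⊑¬(∀r.¬B)
   open: L(d) ⊇ {A, B, ∀s.¬C, ∃r.B} (+ ∃-successors) — d ∉ ¬B possible
2. Hence d : ¬B: not entailed.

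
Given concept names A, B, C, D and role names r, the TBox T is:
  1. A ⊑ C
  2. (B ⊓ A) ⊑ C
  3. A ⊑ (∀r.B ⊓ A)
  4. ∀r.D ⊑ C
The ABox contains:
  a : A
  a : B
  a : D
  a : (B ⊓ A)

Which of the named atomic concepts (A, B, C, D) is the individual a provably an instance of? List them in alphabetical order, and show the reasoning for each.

{A, B, C, D}

1. a : A?  L(a) = {A, B, D, (B ⊓ A)} ∪ {¬A}
   clash {A, ¬A} at a — a ∈ A
2. a : B?  L(a) = {A, B, D, (B ⊓ A)} ∪ {¬B}
   clash {B, ¬B} at a — a ∈ B
3. a : C?  L(a) = {A, B, D, (B ⊓ A)} ∪ {¬C}
   clash {C, ¬C} at a — a ∈ C
4. a : D?  L(a) = {A, B, D, (B ⊓ A)} ∪ {¬D}
   clash {D, ¬D} at a — a ∈ D
5. Entailed for a: {A, B, C, D}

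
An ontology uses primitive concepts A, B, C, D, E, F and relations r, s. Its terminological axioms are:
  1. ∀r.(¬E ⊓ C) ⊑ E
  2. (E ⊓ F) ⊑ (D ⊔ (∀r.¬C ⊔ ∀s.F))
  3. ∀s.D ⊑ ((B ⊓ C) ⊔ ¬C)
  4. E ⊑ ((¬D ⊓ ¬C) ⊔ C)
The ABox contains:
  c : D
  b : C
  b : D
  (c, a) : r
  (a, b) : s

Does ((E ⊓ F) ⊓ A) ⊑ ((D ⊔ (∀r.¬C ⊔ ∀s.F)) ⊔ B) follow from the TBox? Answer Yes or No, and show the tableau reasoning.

Yes

1. ((E ⊓ F) ⊓ A) ⊑ ((D ⊔ (∀r.¬C ⊔ ∀s.F)) ⊔ B)  ⇔  (((E ⊓ F) ⊓ A) ⊓ ((¬D ⊓ (∃r.C ⊓ ∃s.¬F)) ⊓ ¬B)) unsat w.r.t. T
   all branches close; clash {C, ¬C} at x₀
2. Hence ((E ⊓ F) ⊓ A) ⊑ ((D ⊔ (∀r.¬C ⊔ ∀s.F)) ⊔ B): entailed.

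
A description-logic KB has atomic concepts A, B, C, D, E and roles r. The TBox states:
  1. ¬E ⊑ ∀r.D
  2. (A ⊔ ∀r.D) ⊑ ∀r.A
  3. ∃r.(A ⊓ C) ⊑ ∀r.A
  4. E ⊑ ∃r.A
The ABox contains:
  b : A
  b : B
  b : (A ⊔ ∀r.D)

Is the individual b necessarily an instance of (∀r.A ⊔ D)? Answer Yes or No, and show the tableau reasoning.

1. b : (∀r.A ⊔ D)?  L(b) = {A, B, (A ⊔ ∀r.D)} ∪ {(∃r.¬A ⊓ ¬D)}
   clash {A, ¬A} at an ∃-successor — b ∈ (∀r.A ⊔ D)
2. Hence b : (∀r.A ⊔ D): entailed.

Yes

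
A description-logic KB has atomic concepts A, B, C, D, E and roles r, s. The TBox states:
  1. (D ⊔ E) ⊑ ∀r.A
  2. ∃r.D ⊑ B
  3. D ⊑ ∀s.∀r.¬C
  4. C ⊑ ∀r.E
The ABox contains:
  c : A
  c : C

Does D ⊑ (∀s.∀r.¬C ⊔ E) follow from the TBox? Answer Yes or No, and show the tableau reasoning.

Yes

1. D ⊑ (∀s.∀r.¬C ⊔ E)  ⇔  (D ⊓ (∃s.∃r.C ⊓ ¬E)) unsat w.r.t. T
   all branches close; clash {C, ¬C} at an ∃-successor
2. Hence D ⊑ (∀s.∀r.¬C ⊔ E): entailed.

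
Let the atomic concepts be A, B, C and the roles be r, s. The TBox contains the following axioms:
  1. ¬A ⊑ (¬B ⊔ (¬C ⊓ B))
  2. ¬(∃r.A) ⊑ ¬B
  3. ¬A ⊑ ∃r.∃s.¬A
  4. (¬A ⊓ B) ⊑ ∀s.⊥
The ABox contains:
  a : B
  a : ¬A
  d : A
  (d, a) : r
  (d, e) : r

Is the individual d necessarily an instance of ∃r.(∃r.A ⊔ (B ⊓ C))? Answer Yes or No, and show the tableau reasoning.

1. d : ∃r.(∃r.A ⊔ (B ⊓ C))?  L(d) = {A} ∪ {∀r.(∀r.¬A ⊓ (¬B ⊔ ¬C))}
   clash {B, ¬B} at a — d ∈ ∃r.(∃r.A ⊔ (B ⊓ C))
2. Hence d : ∃r.(∃r.A ⊔ (B ⊓ C)): entailed.

Yes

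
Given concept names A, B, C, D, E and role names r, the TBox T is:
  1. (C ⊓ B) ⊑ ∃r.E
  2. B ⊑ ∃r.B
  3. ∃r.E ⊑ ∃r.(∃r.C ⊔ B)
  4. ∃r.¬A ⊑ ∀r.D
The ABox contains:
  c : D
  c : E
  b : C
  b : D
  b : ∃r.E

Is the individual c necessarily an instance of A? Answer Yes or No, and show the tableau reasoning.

No

1. c : A?  L(c) = {D, E} ∪ {¬A}
   open: L(c) ⊇ {D, E, ¬A, ¬B, ∀r.A, …} — c ∉ A possible
2. Hence c : A: not entailed.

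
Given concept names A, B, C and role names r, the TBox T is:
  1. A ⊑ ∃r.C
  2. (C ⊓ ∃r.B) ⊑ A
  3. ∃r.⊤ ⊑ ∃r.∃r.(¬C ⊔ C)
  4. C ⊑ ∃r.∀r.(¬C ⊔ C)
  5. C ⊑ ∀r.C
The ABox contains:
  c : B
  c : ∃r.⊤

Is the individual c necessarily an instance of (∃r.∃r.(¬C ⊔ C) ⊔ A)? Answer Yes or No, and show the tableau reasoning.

Yes

1. c : (∃r.∃r.(¬C ⊔ C) ⊔ A)?  L(c) = {B, ∃r.⊤} ∪ {(∀r.∀r.(C ⊓ ¬C) ⊓ ¬A)}
   clash {A, ¬A} at c — c ∈ (∃r.∃r.(¬C ⊔ C) ⊔ A)
2. Hence c : (∃r.∃r.(¬C ⊔ C) ⊔ A): entailed.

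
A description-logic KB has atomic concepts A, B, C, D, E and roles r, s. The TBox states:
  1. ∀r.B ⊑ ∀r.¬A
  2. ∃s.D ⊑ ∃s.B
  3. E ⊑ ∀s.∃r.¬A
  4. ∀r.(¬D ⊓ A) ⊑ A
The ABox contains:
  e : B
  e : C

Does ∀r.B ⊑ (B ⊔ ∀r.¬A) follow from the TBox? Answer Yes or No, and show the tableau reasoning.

1. ∀r.B ⊑ (B ⊔ ∀r.¬A)  ⇔  (∀r.B ⊓ (¬B ⊓ ∃r.A)) unsat w.r.t. T
   all branches close; clash {A, ¬A} at an ∃-successor
2. Hence ∀r.B ⊑ (B ⊔ ∀r.¬A): entailed.

Yes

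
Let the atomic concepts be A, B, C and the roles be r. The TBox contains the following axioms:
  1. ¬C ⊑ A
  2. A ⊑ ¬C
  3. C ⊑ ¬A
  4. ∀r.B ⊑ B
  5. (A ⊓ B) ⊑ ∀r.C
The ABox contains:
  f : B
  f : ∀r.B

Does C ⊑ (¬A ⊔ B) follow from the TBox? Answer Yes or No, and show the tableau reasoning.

1. C ⊑ (¬A ⊔ B)  ⇔  (C ⊓ (A ⊓ ¬B)) unsat w.r.t. T
   all branches close; clash {C, ¬C} at x₀
2. Hence C ⊑ (¬A ⊔ B): entailed.

Yes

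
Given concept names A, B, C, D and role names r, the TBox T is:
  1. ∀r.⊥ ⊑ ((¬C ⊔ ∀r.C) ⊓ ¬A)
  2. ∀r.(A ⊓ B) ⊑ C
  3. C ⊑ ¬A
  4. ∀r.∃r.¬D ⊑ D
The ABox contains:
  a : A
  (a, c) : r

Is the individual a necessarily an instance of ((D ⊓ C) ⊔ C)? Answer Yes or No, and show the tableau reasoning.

No

1. a : ((D ⊓ C) ⊔ C)?  L(a) = {A} ∪ {((¬D ⊔ ¬C) ⊓ ¬C)}
   open: L(a) ⊇ {A, ¬C, ∃r.(¬A ⊔ ¬B), ∃r.∀r.D, ∃r.⊤} (+ ∃-successors) — a ∉ ((D ⊓ C) ⊔ C) possible
2. Hence a : ((D ⊓ C) ⊔ C): not entailed.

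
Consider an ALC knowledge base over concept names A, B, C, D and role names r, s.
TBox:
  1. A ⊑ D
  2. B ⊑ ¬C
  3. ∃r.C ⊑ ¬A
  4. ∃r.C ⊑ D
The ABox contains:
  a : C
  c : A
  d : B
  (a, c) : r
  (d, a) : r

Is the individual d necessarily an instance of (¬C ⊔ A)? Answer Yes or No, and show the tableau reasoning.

Yes

1. d : (¬C ⊔ A)?  L(d) = {B} ∪ {(C ⊓ ¬A)}
   clash {C, ¬C} at d — d ∈ (¬C ⊔ A)
2. Hence d : (¬C ⊔ A): entailed.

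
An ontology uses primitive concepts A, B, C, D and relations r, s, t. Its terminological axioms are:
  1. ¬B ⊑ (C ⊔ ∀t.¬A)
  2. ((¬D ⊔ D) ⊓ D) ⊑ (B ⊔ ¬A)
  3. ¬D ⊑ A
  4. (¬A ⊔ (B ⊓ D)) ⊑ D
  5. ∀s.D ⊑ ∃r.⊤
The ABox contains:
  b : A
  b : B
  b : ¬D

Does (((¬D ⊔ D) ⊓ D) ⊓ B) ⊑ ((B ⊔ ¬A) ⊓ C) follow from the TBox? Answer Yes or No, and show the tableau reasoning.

No

1. (((¬D ⊔ D) ⊓ D) ⊓ B) ⊑ ((B ⊔ ¬A) ⊓ C)  ⇔  ((((¬D ⊔ D) ⊓ D) ⊓ B) ⊓ ((¬B ⊓ A) ⊔ ¬C)) unsat w.r.t. T
   apply at x₀: ((¬D ⊔ D) ⊓ D)⊑(B ⊔ ¬A)
   open: L(x₀) ⊇ {B, D, ¬C, ∃s.¬D} (+ ∃-successors)
2. Hence (((¬D ⊔ D) ⊓ D) ⊓ B) ⊑ ((B ⊔ ¬A) ⊓ C): not entailed.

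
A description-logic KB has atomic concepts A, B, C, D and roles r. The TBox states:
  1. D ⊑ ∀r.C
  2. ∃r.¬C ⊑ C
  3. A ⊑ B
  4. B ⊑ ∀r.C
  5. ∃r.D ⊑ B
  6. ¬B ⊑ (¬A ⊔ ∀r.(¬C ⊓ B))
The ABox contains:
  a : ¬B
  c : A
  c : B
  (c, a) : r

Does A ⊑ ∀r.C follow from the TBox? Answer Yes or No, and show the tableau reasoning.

Yes

1. A ⊑ ∀r.C  ⇔  (A ⊓ ∃r.¬C) unsat w.r.t. T
   all branches close; clash {C, ¬C} at an ∃-successor
2. Hence A ⊑ ∀r.C: entailed.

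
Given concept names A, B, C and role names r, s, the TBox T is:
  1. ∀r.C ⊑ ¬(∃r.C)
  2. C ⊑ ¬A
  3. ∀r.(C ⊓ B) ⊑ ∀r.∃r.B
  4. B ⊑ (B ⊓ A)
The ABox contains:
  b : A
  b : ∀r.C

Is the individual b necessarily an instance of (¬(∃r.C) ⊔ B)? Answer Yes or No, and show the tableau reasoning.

Yes

1. b : (¬(∃r.C) ⊔ B)?  L(b) = {A, ∀r.C} ∪ {(∃r.C ⊓ ¬B)}
   clash {A, ¬A} at b — b ∈ (¬(∃r.C) ⊔ B)
2. Hence b : (¬(∃r.C) ⊔ B): entailed.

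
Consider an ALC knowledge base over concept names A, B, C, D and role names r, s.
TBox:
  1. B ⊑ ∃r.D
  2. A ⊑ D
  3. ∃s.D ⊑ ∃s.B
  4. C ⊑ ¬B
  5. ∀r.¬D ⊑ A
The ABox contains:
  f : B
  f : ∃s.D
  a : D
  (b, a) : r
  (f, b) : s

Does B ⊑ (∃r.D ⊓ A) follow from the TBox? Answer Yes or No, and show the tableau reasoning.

1. B ⊑ (∃r.D ⊓ A)  ⇔  (B ⊓ (∀r.¬D ⊔ ¬A)) unsat w.r.t. T
   apply at x₀: B⊑∃r.D
   open: L(x₀) ⊇ {B, ¬A, ¬C, ∀s.¬D, ∃r.D} (+ ∃-successors)
2. Hence B ⊑ (∃r.D ⊓ A): not entailed.

No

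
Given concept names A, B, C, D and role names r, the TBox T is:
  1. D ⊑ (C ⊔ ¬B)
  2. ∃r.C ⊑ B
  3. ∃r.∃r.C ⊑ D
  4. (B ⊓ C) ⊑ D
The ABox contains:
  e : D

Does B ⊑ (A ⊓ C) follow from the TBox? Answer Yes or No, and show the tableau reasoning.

No

1. B ⊑ (A ⊓ C)  ⇔  (B ⊓ (¬A ⊔ ¬C)) unsat w.r.t. T
   open: L(x₀) ⊇ {B, ¬A, ¬C, ¬D, ∀r.∀r.¬C}
2. Hence B ⊑ (A ⊓ C): not entailed.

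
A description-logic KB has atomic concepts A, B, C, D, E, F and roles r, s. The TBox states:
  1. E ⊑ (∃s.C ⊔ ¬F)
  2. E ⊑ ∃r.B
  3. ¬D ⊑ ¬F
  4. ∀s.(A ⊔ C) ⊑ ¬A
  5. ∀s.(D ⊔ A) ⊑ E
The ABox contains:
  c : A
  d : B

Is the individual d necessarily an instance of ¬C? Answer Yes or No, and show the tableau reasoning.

1. d : ¬C?  L(d) = {B} ∪ {C}
   open: L(d) ⊇ {B, C, D, ¬E, ∃s.(¬A ⊓ ¬C), …} (+ ∃-successors) — d ∉ ¬C possible
2. Hence d : ¬C: not entailed.

No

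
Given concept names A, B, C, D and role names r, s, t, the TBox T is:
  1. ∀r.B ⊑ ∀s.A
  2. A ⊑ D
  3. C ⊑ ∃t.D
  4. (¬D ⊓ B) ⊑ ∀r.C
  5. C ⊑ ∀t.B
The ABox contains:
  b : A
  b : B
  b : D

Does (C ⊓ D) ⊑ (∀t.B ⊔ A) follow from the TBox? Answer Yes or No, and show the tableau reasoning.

1. (C ⊓ D) ⊑ (∀t.B ⊔ A)  ⇔  ((C ⊓ D) ⊓ (∃t.¬B ⊓ ¬A)) unsat w.r.t. T
   all branches close; clash {B, ¬B} at an ∃-successor
2. Hence (C ⊓ D) ⊑ (∀t.B ⊔ A): entailed.

Yes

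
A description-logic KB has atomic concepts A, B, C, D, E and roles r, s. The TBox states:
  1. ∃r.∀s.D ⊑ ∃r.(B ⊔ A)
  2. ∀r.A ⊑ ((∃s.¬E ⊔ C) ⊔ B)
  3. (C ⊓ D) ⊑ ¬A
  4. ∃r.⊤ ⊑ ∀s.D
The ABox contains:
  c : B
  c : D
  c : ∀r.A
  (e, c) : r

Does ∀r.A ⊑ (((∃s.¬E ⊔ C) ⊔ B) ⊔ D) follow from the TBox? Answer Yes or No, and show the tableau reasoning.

Yes

1. ∀r.A ⊑ (((∃s.¬E ⊔ C) ⊔ B) ⊔ D)  ⇔  (∀r.A ⊓ (((∀s.E ⊓ ¬C) ⊓ ¬B) ⊓ ¬D)) unsat w.r.t. T
   all branches close; clash {B, ¬B} at x₀
2. Hence ∀r.A ⊑ (((∃s.¬E ⊔ C) ⊔ B) ⊔ D): entailed.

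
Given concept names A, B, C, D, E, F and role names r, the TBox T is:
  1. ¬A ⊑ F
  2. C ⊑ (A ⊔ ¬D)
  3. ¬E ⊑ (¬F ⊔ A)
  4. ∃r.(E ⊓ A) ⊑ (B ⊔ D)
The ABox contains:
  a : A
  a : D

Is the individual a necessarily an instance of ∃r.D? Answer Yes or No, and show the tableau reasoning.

1. a : ∃r.D?  L(a) = {A, D} ∪ {∀r.¬D}
   open: L(a) ⊇ {A, D, E, ¬C, ∀r.(¬E ⊔ ¬A), …} — a ∉ ∃r.D possible
2. Hence a : ∃r.D: not entailed.

No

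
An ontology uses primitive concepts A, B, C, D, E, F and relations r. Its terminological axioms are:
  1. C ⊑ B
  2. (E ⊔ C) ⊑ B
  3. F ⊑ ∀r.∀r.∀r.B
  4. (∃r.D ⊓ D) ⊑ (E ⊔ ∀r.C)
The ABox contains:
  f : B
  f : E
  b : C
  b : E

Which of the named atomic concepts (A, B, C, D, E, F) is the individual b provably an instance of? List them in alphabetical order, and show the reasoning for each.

{B, C, E}

1. b : A?  L(b) = {C, E} ∪ {¬A}
   apply at b: C⊑B
   open: L(b) ⊇ {B, C, E, ¬A, ¬F, …} — b ∉ A possible
2. b : B?  L(b) = {C, E} ∪ {¬B}
   clash {B, ¬B} at b — b ∈ B
3. b : C?  L(b) = {C, E} ∪ {¬C}
   clash {C, ¬C} at b — b ∈ C
4. b : D?  L(b) = {C, E} ∪ {¬D}
   apply at b: C⊑B
   open: L(b) ⊇ {B, C, E, ¬D, ¬F} — b ∉ D possible
5. b : E?  L(b) = {C, E} ∪ {¬E}
   clash {E, ¬E} at b — b ∈ E
6. b : F?  L(b) = {C, E} ∪ {¬F}
   apply at b: C⊑B
   open: L(b) ⊇ {B, C, E, ¬F, ∀r.¬D} — b ∉ F possible
7. Entailed for b: {B, C, E}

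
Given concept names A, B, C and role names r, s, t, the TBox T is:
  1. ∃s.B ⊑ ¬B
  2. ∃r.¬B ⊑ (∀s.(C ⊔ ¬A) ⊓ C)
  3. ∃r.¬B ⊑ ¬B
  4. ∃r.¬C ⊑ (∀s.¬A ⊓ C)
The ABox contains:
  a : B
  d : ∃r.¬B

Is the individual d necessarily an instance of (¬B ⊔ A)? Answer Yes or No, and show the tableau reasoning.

Yes

1. d : (¬B ⊔ A)?  L(d) = {∃r.¬B} ∪ {(B ⊓ ¬A)}
   clash {B, ¬B} at d — d ∈ (¬B ⊔ A)
2. Hence d : (¬B ⊔ A): entailed.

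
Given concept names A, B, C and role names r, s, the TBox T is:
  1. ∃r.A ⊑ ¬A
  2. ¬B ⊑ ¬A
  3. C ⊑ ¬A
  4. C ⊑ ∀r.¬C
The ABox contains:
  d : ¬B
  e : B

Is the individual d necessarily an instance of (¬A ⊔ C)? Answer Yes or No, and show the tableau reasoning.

Yes

1. d : (¬A ⊔ C)?  L(d) = {¬B} ∪ {(A ⊓ ¬C)}
   clash {A, ¬A} at d — d ∈ (¬A ⊔ C)
2. Hence d : (¬A ⊔ C): entailed.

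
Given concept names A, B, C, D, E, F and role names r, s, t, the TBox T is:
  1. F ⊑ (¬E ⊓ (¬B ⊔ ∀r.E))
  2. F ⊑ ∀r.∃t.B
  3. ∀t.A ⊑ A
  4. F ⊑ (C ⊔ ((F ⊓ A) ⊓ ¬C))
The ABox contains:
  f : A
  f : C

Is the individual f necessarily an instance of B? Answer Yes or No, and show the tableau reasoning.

No

1. f : B?  L(f) = {A, C} ∪ {¬B}
   open: L(f) ⊇ {A, C, ¬B, ¬F} — f ∉ B possible
2. Hence f : B: not entailed.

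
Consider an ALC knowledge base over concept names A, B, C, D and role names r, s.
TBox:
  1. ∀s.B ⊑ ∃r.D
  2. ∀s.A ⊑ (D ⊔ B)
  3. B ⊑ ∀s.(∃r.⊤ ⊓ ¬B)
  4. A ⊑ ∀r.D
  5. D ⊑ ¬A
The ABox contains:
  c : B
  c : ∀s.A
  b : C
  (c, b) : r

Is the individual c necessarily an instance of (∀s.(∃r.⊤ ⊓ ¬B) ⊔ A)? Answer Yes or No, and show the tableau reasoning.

1. c : (∀s.(∃r.⊤ ⊓ ¬B) ⊔ A)?  L(c) = {B, ∀s.A} ∪ {(∃s.(∀r.⊥ ⊔ B) ⊓ ¬A)}
   clash {A, ¬A} at an ∃-successor — c ∈ (∀s.(∃r.⊤ ⊓ ¬B) ⊔ A)
2. Hence c : (∀s.(∃r.⊤ ⊓ ¬B) ⊔ A): entailed.

Yes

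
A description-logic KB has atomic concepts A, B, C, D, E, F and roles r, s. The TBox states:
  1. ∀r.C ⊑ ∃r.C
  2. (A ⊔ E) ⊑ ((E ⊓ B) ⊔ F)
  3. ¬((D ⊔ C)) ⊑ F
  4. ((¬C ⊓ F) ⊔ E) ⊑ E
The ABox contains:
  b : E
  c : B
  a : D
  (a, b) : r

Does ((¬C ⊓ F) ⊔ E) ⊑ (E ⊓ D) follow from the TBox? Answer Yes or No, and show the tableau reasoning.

1. ((¬C ⊓ F) ⊔ E) ⊑ (E ⊓ D)  ⇔  (((¬C ⊓ F) ⊔ E) ⊓ (¬E ⊔ ¬D)) unsat w.r.t. T
   apply at x₀: ((¬C ⊓ F) ⊔ E)⊑E
   open: L(x₀) ⊇ {B, C, E, ¬D, ∃r.¬C} (+ ∃-successors)
2. Hence ((¬C ⊓ F) ⊔ E) ⊑ (E ⊓ D): not entailed.

No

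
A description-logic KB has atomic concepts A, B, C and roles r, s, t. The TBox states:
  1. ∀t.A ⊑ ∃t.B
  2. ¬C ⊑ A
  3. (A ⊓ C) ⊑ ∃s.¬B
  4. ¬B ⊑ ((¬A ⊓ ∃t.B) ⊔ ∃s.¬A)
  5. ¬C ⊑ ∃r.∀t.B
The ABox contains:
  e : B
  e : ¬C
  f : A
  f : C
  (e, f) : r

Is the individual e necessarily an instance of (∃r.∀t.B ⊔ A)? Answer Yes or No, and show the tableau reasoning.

Yes

1. e : (∃r.∀t.B ⊔ A)?  L(e) = {B, ¬C} ∪ {(∀r.∃t.¬B ⊓ ¬A)}
   clash {A, ¬A} at e — e ∈ (∃r.∀t.B ⊔ A)
2. Hence e : (∃r.∀t.B ⊔ A): entailed.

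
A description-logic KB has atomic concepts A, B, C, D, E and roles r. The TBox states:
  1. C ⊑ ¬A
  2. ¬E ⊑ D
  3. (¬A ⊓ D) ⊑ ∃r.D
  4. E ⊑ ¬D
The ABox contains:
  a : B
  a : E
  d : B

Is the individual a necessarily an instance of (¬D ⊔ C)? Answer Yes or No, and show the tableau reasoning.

1. a : (¬D ⊔ C)?  L(a) = {B, E} ∪ {(D ⊓ ¬C)}
   clash {D, ¬D} at a — a ∈ (¬D ⊔ C)
2. Hence a : (¬D ⊔ C): entailed.

Yes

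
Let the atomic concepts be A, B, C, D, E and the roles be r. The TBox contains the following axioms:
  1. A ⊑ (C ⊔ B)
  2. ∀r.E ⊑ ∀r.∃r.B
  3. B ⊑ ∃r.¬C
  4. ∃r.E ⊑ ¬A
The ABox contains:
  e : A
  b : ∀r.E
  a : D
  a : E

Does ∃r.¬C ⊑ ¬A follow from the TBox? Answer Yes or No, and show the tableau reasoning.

No

1. ∃r.¬C ⊑ ¬A  ⇔  (∃r.¬C ⊓ A) unsat w.r.t. T
   apply at x₀: A⊑(C ⊔ B)
   open: L(x₀) ⊇ {A, C, ∀r.¬E, ∃r.¬C, ∃r.¬E} (+ ∃-successors)
2. Hence ∃r.¬C ⊑ ¬A: not entailed.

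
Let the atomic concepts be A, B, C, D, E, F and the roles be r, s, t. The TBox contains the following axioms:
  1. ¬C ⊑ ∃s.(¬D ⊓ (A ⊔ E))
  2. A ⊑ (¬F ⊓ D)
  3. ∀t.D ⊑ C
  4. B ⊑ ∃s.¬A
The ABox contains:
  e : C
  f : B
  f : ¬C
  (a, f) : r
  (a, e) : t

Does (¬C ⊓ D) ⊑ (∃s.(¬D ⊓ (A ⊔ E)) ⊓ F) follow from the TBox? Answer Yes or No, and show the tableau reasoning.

No

1. (¬C ⊓ D) ⊑ (∃s.(¬D ⊓ (A ⊔ E)) ⊓ F)  ⇔  ((¬C ⊓ D) ⊓ (∀s.(D ⊔ (¬A ⊓ ¬E)) ⊔ ¬F)) unsat w.r.t. T
   apply at x₀: ¬C⊑∃s.(¬D ⊓ (A ⊔ E))
   open: L(x₀) ⊇ {D, ¬A, ¬B, ¬C, ¬F, …} (+ ∃-successors)
2. Hence (¬C ⊓ D) ⊑ (∃s.(¬D ⊓ (A ⊔ E)) ⊓ F): not entailed.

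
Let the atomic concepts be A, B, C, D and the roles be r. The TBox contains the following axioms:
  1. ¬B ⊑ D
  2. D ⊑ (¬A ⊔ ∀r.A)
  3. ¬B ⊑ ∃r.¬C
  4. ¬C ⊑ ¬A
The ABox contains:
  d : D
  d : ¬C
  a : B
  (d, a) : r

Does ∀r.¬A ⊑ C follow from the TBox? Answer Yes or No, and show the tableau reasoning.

1. ∀r.¬A ⊑ C  ⇔  (∀r.¬A ⊓ ¬C) unsat w.r.t. T
   apply at x₀: ¬C⊑¬A
   open: L(x₀) ⊇ {B, ¬A, ¬C, ¬D, ∀r.¬A}
2. Hence ∀r.¬A ⊑ C: not entailed.

No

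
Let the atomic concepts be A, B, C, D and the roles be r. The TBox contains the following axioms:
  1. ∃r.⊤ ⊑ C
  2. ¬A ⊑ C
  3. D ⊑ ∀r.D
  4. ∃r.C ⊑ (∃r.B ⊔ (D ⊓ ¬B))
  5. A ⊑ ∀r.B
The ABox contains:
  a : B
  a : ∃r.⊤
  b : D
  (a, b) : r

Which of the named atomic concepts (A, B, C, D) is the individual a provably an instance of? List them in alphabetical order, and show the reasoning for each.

{B, C}

1. a : A?  L(a) = {B, ∃r.⊤} ∪ {¬A}
   apply at a: ∃r.⊤⊑C; ¬A⊑C
   open: L(a) ⊇ {B, C, ¬A, ¬D, ∀r.¬C, …} (+ ∃-successors) — a ∉ A possible
2. a : B?  L(a) = {B, ∃r.⊤} ∪ {¬B}
   clash {B, ¬B} at a — a ∈ B
3. a : C?  L(a) = {B, ∃r.⊤} ∪ {¬C}
   clash {C, ¬C} at a — a ∈ C
4. a : D?  L(a) = {B, ∃r.⊤} ∪ {¬D}
   apply at a: ∃r.⊤⊑C
   open: L(a) ⊇ {A, B, C, ¬D, ∀r.B, …} (+ ∃-successors) — a ∉ D possible
5. Entailed for a: {B, C}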